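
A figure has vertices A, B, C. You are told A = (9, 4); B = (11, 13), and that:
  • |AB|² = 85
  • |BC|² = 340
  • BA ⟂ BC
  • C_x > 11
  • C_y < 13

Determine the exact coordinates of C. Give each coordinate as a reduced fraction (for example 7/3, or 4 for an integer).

1. C_x = 29  [[BA ⟂ BC ⇒ -2x-9y+139=0] ∩ [|C−(11, 13)|²=340]]
2. C_y = 9  [[BA ⟂ BC ⇒ -2x-9y+139=0] ∩ [|C−(11, 13)|²=340]]
   so C = (29, 9)

C = (29, 9)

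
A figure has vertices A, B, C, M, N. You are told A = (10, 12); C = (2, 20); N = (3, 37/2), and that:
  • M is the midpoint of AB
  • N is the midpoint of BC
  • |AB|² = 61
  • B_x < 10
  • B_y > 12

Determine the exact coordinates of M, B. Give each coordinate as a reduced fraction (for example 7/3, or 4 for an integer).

M = (7, 29/2)
B = (4, 17)

1. B_x = 4  [B = 2·N−C = 2·(3, 37/2)−(2, 20)]
2. B_y = 17  [B = 2·N−C = 2·(3, 37/2)−(2, 20)]
   so B = (4, 17)
3. M_x = 7  [2·M = A+B = (10, 12)+(4, 17)]
4. M_y = 29/2  [2·M = A+B = (10, 12)+(4, 17)]
   so M = (7, 29/2)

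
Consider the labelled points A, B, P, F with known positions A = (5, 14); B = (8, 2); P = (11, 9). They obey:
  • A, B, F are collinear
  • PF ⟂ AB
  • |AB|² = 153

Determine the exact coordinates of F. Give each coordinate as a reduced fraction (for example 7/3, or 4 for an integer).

1. F_x = 111/17  [[A, B, F are collinear ⇒ 12x+3y-102=0] ∩ [PF ⟂ AB ⇒ 3x-12y+75=0]]
2. F_y = 134/17  [[A, B, F are collinear ⇒ 12x+3y-102=0] ∩ [PF ⟂ AB ⇒ 3x-12y+75=0]]
   so F = (111/17, 134/17)

F = (111/17, 134/17)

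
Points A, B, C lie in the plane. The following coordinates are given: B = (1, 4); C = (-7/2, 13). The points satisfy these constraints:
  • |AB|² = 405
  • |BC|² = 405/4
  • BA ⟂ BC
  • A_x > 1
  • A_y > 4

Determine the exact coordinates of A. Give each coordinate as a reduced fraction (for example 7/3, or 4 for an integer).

1. A_x = 19  [[BA ⟂ BC ⇒ -9/2x+9y-63/2=0] ∩ [|A−(1, 4)|²=405]]
2. A_y = 13  [[BA ⟂ BC ⇒ -9/2x+9y-63/2=0] ∩ [|A−(1, 4)|²=405]]
   so A = (19, 13)

A = (19, 13)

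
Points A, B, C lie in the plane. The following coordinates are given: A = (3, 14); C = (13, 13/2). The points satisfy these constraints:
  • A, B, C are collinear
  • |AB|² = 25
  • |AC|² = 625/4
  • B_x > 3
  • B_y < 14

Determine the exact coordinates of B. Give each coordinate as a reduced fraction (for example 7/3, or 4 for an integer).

B = (7, 11)

1. B_x = 7  [[A, B, C are collinear ⇒ -15/2x-10y+325/2=0] ∩ [|B−(3, 14)|²=25]]
2. B_y = 11  [[A, B, C are collinear ⇒ -15/2x-10y+325/2=0] ∩ [|B−(3, 14)|²=25]]
   so B = (7, 11)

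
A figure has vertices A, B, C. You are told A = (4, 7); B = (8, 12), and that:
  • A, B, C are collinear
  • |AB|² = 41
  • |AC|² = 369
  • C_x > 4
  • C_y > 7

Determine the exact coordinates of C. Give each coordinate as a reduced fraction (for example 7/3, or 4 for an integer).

1. C_x = 16  [[A, B, C are collinear ⇒ -5x+4y-8=0] ∩ [|C−(4, 7)|²=369]]
2. C_y = 22  [[A, B, C are collinear ⇒ -5x+4y-8=0] ∩ [|C−(4, 7)|²=369]]
   so C = (16, 22)

C = (16, 22)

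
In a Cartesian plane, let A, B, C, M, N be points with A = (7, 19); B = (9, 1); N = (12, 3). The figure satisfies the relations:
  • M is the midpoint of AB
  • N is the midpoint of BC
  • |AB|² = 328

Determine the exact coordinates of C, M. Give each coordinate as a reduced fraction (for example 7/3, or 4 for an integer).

C = (15, 5)
M = (8, 10)

1. M_x = 8  [2·M = A+B = (7, 19)+(9, 1)]
2. M_y = 10  [2·M = A+B = (7, 19)+(9, 1)]
   so M = (8, 10)
3. C_x = 15  [C = 2·N−B = 2·(12, 3)−(9, 1)]
4. C_y = 5  [C = 2·N−B = 2·(12, 3)−(9, 1)]
   so C = (15, 5)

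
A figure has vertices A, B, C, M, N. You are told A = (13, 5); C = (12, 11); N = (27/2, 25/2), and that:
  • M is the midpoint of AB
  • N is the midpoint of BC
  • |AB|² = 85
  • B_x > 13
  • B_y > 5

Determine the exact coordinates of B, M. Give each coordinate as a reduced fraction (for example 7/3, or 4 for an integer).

B = (15, 14)
M = (14, 19/2)

1. B_x = 15  [B = 2·N−C = 2·(27/2, 25/2)−(12, 11)]
2. B_y = 14  [B = 2·N−C = 2·(27/2, 25/2)−(12, 11)]
   so B = (15, 14)
3. M_x = 14  [2·M = A+B = (13, 5)+(15, 14)]
4. M_y = 19/2  [2·M = A+B = (13, 5)+(15, 14)]
   so M = (14, 19/2)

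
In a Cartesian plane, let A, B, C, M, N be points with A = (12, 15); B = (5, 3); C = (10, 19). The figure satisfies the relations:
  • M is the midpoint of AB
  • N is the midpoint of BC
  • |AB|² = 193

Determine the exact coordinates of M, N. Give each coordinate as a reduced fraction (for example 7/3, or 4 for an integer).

1. M_x = 17/2  [2·M = A+B = (12, 15)+(5, 3)]
2. M_y = 9  [2·M = A+B = (12, 15)+(5, 3)]
   so M = (17/2, 9)
3. N_x = 15/2  [2·N = B+C = (5, 3)+(10, 19)]
4. N_y = 11  [2·N = B+C = (5, 3)+(10, 19)]
   so N = (15/2, 11)

M = (17/2, 9)
N = (15/2, 11)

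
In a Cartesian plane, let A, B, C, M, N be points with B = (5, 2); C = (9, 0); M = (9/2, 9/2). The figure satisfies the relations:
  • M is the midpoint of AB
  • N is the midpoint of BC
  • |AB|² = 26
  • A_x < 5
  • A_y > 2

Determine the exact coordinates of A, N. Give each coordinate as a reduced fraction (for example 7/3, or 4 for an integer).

A = (4, 7)
N = (7, 1)

1. A_x = 4  [A = 2·M−B = 2·(9/2, 9/2)−(5, 2)]
2. A_y = 7  [A = 2·M−B = 2·(9/2, 9/2)−(5, 2)]
   so A = (4, 7)
3. N_x = 7  [2·N = B+C = (5, 2)+(9, 0)]
4. N_y = 1  [2·N = B+C = (5, 2)+(9, 0)]
   so N = (7, 1)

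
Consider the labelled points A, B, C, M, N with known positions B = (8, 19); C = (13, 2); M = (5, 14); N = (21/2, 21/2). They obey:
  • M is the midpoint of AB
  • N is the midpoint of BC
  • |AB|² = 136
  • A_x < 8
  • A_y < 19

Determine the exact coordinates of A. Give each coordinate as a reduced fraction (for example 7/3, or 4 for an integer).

A = (2, 9)

1. A_x = 2  [A = 2·M−B = 2·(5, 14)−(8, 19)]
2. A_y = 9  [A = 2·M−B = 2·(5, 14)−(8, 19)]
   so A = (2, 9)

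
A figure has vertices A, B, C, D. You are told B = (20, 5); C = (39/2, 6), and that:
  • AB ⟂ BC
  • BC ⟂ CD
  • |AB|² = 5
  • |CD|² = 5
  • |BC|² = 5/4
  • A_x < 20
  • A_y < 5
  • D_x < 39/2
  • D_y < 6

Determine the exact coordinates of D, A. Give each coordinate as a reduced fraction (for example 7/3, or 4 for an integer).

1. D_x = 35/2  [[BC ⟂ CD ⇒ -1/2x+1y+15/4=0] ∩ [|D−(39/2, 6)|²=5]]
2. D_y = 5  [[BC ⟂ CD ⇒ -1/2x+1y+15/4=0] ∩ [|D−(39/2, 6)|²=5]]
   so D = (35/2, 5)
3. A_x = 18  [[AB ⟂ BC ⇒ 1/2x-1y-5=0] ∩ [|A−(20, 5)|²=5]]
4. A_y = 4  [[AB ⟂ BC ⇒ 1/2x-1y-5=0] ∩ [|A−(20, 5)|²=5]]
   so A = (18, 4)

D = (35/2, 5)
A = (18, 4)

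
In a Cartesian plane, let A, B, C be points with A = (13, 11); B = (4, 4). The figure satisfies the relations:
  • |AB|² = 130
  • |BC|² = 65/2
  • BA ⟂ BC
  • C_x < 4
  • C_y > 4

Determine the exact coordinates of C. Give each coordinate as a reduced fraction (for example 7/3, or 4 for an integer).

C = (1/2, 17/2)

1. C_x = 1/2  [[BA ⟂ BC ⇒ 9x+7y-64=0] ∩ [|C−(4, 4)|²=65/2]]
2. C_y = 17/2  [[BA ⟂ BC ⇒ 9x+7y-64=0] ∩ [|C−(4, 4)|²=65/2]]
   so C = (1/2, 17/2)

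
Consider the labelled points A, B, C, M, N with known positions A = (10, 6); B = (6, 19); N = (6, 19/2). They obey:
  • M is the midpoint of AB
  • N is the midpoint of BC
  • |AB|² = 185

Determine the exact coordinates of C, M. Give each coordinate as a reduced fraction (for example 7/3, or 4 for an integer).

C = (6, 0)
M = (8, 25/2)

1. M_x = 8  [2·M = A+B = (10, 6)+(6, 19)]
2. M_y = 25/2  [2·M = A+B = (10, 6)+(6, 19)]
   so M = (8, 25/2)
3. C_x = 6  [C = 2·N−B = 2·(6, 19/2)−(6, 19)]
4. C_y = 0  [C = 2·N−B = 2·(6, 19/2)−(6, 19)]
   so C = (6, 0)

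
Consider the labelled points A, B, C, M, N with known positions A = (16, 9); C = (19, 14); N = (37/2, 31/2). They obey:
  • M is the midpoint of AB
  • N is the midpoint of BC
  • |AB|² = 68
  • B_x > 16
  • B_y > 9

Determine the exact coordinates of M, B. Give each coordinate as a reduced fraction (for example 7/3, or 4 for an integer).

1. B_x = 18  [B = 2·N−C = 2·(37/2, 31/2)−(19, 14)]
2. B_y = 17  [B = 2·N−C = 2·(37/2, 31/2)−(19, 14)]
   so B = (18, 17)
3. M_x = 17  [2·M = A+B = (16, 9)+(18, 17)]
4. M_y = 13  [2·M = A+B = (16, 9)+(18, 17)]
   so M = (17, 13)

M = (17, 13)
B = (18, 17)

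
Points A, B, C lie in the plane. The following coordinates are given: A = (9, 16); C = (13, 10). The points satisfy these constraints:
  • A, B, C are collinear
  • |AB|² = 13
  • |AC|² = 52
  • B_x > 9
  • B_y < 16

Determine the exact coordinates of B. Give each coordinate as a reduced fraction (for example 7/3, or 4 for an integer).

1. B_x = 11  [[A, B, C are collinear ⇒ -6x-4y+118=0] ∩ [|B−(9, 16)|²=13]]
2. B_y = 13  [[A, B, C are collinear ⇒ -6x-4y+118=0] ∩ [|B−(9, 16)|²=13]]
   so B = (11, 13)

B = (11, 13)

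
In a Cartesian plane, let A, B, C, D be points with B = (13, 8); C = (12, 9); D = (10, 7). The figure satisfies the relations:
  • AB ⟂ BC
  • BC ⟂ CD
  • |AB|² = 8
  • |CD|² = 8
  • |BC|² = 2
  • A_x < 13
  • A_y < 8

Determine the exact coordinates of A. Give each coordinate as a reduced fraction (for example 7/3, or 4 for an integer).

1. A_x = 11  [[AB ⟂ BC ⇒ 1x-1y-5=0] ∩ [|A−(13, 8)|²=8]]
2. A_y = 6  [[AB ⟂ BC ⇒ 1x-1y-5=0] ∩ [|A−(13, 8)|²=8]]
   so A = (11, 6)

A = (11, 6)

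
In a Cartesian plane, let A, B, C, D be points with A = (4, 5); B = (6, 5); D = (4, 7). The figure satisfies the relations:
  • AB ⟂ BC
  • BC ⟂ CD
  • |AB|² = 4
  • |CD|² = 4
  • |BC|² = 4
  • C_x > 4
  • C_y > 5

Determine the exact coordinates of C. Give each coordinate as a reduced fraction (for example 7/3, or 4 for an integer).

1. C_x = 6  [[AB ⟂ BC ⇒ 2x-12=0] ∩ [|C−(4, 7)|²=4]]
2. C_y = 7  [[AB ⟂ BC ⇒ 2x-12=0] ∩ [|C−(4, 7)|²=4]]
   so C = (6, 7)

C = (6, 7)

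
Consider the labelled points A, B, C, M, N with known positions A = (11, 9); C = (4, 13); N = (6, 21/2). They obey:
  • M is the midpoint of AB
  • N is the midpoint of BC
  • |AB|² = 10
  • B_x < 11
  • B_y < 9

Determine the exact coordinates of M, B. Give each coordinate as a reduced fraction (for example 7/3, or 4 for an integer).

M = (19/2, 17/2)
B = (8, 8)

1. B_x = 8  [B = 2·N−C = 2·(6, 21/2)−(4, 13)]
2. B_y = 8  [B = 2·N−C = 2·(6, 21/2)−(4, 13)]
   so B = (8, 8)
3. M_x = 19/2  [2·M = A+B = (11, 9)+(8, 8)]
4. M_y = 17/2  [2·M = A+B = (11, 9)+(8, 8)]
   so M = (19/2, 17/2)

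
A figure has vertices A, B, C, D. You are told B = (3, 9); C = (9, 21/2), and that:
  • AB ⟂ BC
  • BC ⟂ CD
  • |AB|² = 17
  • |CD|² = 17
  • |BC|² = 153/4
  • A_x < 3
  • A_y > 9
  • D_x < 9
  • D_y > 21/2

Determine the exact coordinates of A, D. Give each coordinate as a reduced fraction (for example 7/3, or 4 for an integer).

A = (2, 13)
D = (8, 29/2)

1. A_x = 2  [[AB ⟂ BC ⇒ -6x-3/2y+63/2=0] ∩ [|A−(3, 9)|²=17]]
2. A_y = 13  [[AB ⟂ BC ⇒ -6x-3/2y+63/2=0] ∩ [|A−(3, 9)|²=17]]
   so A = (2, 13)
3. D_x = 8  [[BC ⟂ CD ⇒ 6x+3/2y-279/4=0] ∩ [|D−(9, 21/2)|²=17]]
4. D_y = 29/2  [[BC ⟂ CD ⇒ 6x+3/2y-279/4=0] ∩ [|D−(9, 21/2)|²=17]]
   so D = (8, 29/2)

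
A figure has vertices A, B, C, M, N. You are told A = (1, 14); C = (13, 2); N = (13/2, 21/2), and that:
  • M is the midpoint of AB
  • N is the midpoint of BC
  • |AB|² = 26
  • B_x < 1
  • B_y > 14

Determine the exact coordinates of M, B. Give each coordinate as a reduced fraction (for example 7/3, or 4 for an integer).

M = (1/2, 33/2)
B = (0, 19)

1. B_x = 0  [B = 2·N−C = 2·(13/2, 21/2)−(13, 2)]
2. B_y = 19  [B = 2·N−C = 2·(13/2, 21/2)−(13, 2)]
   so B = (0, 19)
3. M_x = 1/2  [2·M = A+B = (1, 14)+(0, 19)]
4. M_y = 33/2  [2·M = A+B = (1, 14)+(0, 19)]
   so M = (1/2, 33/2)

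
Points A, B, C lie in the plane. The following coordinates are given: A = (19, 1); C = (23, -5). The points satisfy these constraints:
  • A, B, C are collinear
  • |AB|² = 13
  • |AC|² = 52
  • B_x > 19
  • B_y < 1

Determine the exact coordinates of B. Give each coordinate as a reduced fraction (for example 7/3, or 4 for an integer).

B = (21, -2)

1. B_x = 21  [[A, B, C are collinear ⇒ -6x-4y+118=0] ∩ [|B−(19, 1)|²=13]]
2. B_y = -2  [[A, B, C are collinear ⇒ -6x-4y+118=0] ∩ [|B−(19, 1)|²=13]]
   so B = (21, -2)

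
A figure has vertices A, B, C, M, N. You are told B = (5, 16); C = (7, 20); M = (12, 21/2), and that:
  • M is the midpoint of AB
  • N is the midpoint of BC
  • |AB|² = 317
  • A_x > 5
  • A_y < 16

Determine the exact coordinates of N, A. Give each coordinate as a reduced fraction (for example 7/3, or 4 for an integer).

N = (6, 18)
A = (19, 5)

1. A_x = 19  [A = 2·M−B = 2·(12, 21/2)−(5, 16)]
2. A_y = 5  [A = 2·M−B = 2·(12, 21/2)−(5, 16)]
   so A = (19, 5)
3. N_x = 6  [2·N = B+C = (5, 16)+(7, 20)]
4. N_y = 18  [2·N = B+C = (5, 16)+(7, 20)]
   so N = (6, 18)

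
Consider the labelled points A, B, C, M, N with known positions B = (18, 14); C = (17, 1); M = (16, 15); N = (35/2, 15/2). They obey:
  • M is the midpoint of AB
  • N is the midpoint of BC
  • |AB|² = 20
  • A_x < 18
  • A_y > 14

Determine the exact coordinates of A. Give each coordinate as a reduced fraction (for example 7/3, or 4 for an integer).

A = (14, 16)

1. A_x = 14  [A = 2·M−B = 2·(16, 15)−(18, 14)]
2. A_y = 16  [A = 2·M−B = 2·(16, 15)−(18, 14)]
   so A = (14, 16)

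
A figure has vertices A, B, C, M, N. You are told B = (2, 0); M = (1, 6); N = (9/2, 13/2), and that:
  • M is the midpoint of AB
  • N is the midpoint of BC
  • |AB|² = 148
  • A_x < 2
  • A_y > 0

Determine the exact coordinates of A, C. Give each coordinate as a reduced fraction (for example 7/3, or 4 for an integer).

A = (0, 12)
C = (7, 13)

1. A_x = 0  [A = 2·M−B = 2·(1, 6)−(2, 0)]
2. A_y = 12  [A = 2·M−B = 2·(1, 6)−(2, 0)]
   so A = (0, 12)
3. C_x = 7  [C = 2·N−B = 2·(9/2, 13/2)−(2, 0)]
4. C_y = 13  [C = 2·N−B = 2·(9/2, 13/2)−(2, 0)]
   so C = (7, 13)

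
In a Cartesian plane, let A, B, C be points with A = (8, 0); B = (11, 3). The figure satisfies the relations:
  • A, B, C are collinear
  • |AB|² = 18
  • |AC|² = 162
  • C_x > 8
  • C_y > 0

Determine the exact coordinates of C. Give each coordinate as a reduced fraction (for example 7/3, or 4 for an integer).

C = (17, 9)

1. C_x = 17  [[A, B, C are collinear ⇒ -3x+3y+24=0] ∩ [|C−(8, 0)|²=162]]
2. C_y = 9  [[A, B, C are collinear ⇒ -3x+3y+24=0] ∩ [|C−(8, 0)|²=162]]
   so C = (17, 9)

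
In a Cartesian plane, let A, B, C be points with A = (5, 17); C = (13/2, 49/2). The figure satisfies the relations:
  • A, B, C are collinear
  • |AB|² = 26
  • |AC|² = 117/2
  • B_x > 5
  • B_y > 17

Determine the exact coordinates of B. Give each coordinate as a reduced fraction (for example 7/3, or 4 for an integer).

B = (6, 22)

1. B_x = 6  [[A, B, C are collinear ⇒ 15/2x-3/2y-12=0] ∩ [|B−(5, 17)|²=26]]
2. B_y = 22  [[A, B, C are collinear ⇒ 15/2x-3/2y-12=0] ∩ [|B−(5, 17)|²=26]]
   so B = (6, 22)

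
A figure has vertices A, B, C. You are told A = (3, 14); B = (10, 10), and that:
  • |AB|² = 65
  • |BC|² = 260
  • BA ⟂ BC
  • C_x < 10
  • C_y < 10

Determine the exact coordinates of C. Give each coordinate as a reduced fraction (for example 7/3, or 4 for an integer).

1. C_x = 2  [[BA ⟂ BC ⇒ -7x+4y+30=0] ∩ [|C−(10, 10)|²=260]]
2. C_y = -4  [[BA ⟂ BC ⇒ -7x+4y+30=0] ∩ [|C−(10, 10)|²=260]]
   so C = (2, -4)

C = (2, -4)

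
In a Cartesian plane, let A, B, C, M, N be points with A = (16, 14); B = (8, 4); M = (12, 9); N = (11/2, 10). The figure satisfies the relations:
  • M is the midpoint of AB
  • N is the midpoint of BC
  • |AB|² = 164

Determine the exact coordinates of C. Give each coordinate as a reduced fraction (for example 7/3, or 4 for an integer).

C = (3, 16)

1. C_x = 3  [C = 2·N−B = 2·(11/2, 10)−(8, 4)]
2. C_y = 16  [C = 2·N−B = 2·(11/2, 10)−(8, 4)]
   so C = (3, 16)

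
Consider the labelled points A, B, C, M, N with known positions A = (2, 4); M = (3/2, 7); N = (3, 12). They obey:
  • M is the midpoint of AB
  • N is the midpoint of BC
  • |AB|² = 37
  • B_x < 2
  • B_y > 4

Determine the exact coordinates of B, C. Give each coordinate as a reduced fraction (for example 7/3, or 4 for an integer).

B = (1, 10)
C = (5, 14)

1. B_x = 1  [B = 2·M−A = 2·(3/2, 7)−(2, 4)]
2. B_y = 10  [B = 2·M−A = 2·(3/2, 7)−(2, 4)]
   so B = (1, 10)
3. C_x = 5  [C = 2·N−B = 2·(3, 12)−(1, 10)]
4. C_y = 14  [C = 2·N−B = 2·(3, 12)−(1, 10)]
   so C = (5, 14)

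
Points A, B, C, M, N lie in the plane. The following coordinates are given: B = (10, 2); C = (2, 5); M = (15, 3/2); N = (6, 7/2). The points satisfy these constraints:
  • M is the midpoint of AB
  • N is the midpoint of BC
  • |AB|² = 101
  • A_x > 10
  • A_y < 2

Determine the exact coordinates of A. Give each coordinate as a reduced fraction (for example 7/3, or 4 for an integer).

1. A_x = 20  [A = 2·M−B = 2·(15, 3/2)−(10, 2)]
2. A_y = 1  [A = 2·M−B = 2·(15, 3/2)−(10, 2)]
   so A = (20, 1)

A = (20, 1)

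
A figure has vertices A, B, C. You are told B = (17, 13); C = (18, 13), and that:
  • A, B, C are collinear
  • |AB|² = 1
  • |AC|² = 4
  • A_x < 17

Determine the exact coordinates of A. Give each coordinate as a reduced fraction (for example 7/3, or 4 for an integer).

A = (16, 13)

1. A_x = 16  [[A, B, C are collinear ⇒ 1y-13=0] ∩ [|A−(17, 13)|²=1]]
2. A_y = 13  [[A, B, C are collinear ⇒ 1y-13=0] ∩ [|A−(17, 13)|²=1]]
   so A = (16, 13)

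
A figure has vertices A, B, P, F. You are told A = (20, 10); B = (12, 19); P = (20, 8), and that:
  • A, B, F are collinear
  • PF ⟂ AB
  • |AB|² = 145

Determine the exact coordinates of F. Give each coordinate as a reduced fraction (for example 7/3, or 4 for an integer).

1. F_x = 3044/145  [[A, B, F are collinear ⇒ -9x-8y+260=0] ∩ [PF ⟂ AB ⇒ -8x+9y+88=0]]
2. F_y = 1288/145  [[A, B, F are collinear ⇒ -9x-8y+260=0] ∩ [PF ⟂ AB ⇒ -8x+9y+88=0]]
   so F = (3044/145, 1288/145)

F = (3044/145, 1288/145)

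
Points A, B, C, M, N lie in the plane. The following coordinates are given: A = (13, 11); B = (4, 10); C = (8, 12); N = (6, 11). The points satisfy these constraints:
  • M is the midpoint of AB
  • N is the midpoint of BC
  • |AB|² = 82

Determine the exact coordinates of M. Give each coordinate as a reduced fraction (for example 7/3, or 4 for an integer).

1. M_x = 17/2  [2·M = A+B = (13, 11)+(4, 10)]
2. M_y = 21/2  [2·M = A+B = (13, 11)+(4, 10)]
   so M = (17/2, 21/2)

M = (17/2, 21/2)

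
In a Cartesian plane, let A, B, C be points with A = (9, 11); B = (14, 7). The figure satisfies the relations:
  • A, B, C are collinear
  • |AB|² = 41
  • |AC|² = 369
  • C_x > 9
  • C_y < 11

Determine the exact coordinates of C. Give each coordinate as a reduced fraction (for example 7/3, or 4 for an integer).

1. C_x = 24  [[A, B, C are collinear ⇒ 4x+5y-91=0] ∩ [|C−(9, 11)|²=369]]
2. C_y = -1  [[A, B, C are collinear ⇒ 4x+5y-91=0] ∩ [|C−(9, 11)|²=369]]
   so C = (24, -1)

C = (24, -1)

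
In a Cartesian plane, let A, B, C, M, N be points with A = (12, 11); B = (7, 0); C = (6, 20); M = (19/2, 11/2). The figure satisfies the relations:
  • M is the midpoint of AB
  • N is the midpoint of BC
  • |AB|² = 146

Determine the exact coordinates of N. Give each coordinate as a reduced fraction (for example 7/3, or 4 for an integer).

N = (13/2, 10)

1. N_x = 13/2  [2·N = B+C = (7, 0)+(6, 20)]
2. N_y = 10  [2·N = B+C = (7, 0)+(6, 20)]
   so N = (13/2, 10)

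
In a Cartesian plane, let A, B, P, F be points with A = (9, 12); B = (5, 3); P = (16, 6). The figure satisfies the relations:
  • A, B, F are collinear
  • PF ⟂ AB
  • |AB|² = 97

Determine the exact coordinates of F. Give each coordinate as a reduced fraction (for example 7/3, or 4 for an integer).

1. F_x = 769/97  [[A, B, F are collinear ⇒ 9x-4y-33=0] ∩ [PF ⟂ AB ⇒ -4x-9y+118=0]]
2. F_y = 930/97  [[A, B, F are collinear ⇒ 9x-4y-33=0] ∩ [PF ⟂ AB ⇒ -4x-9y+118=0]]
   so F = (769/97, 930/97)

F = (769/97, 930/97)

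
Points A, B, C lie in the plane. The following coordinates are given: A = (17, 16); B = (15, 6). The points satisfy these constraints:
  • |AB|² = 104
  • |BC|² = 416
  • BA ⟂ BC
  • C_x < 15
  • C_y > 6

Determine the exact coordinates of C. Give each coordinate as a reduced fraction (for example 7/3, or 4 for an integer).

1. C_x = -5  [[BA ⟂ BC ⇒ 2x+10y-90=0] ∩ [|C−(15, 6)|²=416]]
2. C_y = 10  [[BA ⟂ BC ⇒ 2x+10y-90=0] ∩ [|C−(15, 6)|²=416]]
   so C = (-5, 10)

C = (-5, 10)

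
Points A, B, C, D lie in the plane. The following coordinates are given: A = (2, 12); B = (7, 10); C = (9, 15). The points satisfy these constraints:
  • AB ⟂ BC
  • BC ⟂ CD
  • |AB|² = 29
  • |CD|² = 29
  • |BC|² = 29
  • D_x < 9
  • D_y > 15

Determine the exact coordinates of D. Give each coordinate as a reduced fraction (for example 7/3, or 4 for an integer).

1. D_x = 4  [[BC ⟂ CD ⇒ 2x+5y-93=0] ∩ [|D−(9, 15)|²=29]]
2. D_y = 17  [[BC ⟂ CD ⇒ 2x+5y-93=0] ∩ [|D−(9, 15)|²=29]]
   so D = (4, 17)

D = (4, 17)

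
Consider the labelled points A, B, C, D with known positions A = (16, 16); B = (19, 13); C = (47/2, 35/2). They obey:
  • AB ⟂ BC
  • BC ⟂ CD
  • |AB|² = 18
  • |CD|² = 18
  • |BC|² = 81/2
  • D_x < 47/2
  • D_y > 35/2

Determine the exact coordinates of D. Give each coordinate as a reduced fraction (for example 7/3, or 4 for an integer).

D = (41/2, 41/2)

1. D_x = 41/2  [[BC ⟂ CD ⇒ 9/2x+9/2y-369/2=0] ∩ [|D−(47/2, 35/2)|²=18]]
2. D_y = 41/2  [[BC ⟂ CD ⇒ 9/2x+9/2y-369/2=0] ∩ [|D−(47/2, 35/2)|²=18]]
   so D = (41/2, 41/2)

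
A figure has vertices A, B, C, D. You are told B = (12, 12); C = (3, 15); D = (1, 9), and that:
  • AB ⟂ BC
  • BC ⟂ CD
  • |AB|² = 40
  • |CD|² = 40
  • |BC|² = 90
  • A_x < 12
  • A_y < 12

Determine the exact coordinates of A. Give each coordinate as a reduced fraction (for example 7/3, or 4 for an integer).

A = (10, 6)

1. A_x = 10  [[AB ⟂ BC ⇒ 9x-3y-72=0] ∩ [|A−(12, 12)|²=40]]
2. A_y = 6  [[AB ⟂ BC ⇒ 9x-3y-72=0] ∩ [|A−(12, 12)|²=40]]
   so A = (10, 6)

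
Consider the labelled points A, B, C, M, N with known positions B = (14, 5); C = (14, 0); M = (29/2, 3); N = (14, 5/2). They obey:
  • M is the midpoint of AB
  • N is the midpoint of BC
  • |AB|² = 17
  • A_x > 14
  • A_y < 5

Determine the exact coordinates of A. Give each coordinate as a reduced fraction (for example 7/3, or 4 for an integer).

1. A_x = 15  [A = 2·M−B = 2·(29/2, 3)−(14, 5)]
2. A_y = 1  [A = 2·M−B = 2·(29/2, 3)−(14, 5)]
   so A = (15, 1)

A = (15, 1)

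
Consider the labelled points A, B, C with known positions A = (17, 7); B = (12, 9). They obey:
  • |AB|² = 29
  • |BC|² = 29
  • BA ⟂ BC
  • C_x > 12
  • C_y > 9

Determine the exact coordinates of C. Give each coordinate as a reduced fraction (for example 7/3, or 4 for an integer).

C = (14, 14)

1. C_x = 14  [[BA ⟂ BC ⇒ 5x-2y-42=0] ∩ [|C−(12, 9)|²=29]]
2. C_y = 14  [[BA ⟂ BC ⇒ 5x-2y-42=0] ∩ [|C−(12, 9)|²=29]]
   so C = (14, 14)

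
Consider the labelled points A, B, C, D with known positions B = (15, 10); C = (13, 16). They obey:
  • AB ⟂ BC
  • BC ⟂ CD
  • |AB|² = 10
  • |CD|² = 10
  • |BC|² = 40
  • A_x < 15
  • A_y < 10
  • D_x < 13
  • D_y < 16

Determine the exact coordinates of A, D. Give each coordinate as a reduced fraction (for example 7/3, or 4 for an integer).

1. A_x = 12  [[AB ⟂ BC ⇒ 2x-6y+30=0] ∩ [|A−(15, 10)|²=10]]
2. A_y = 9  [[AB ⟂ BC ⇒ 2x-6y+30=0] ∩ [|A−(15, 10)|²=10]]
   so A = (12, 9)
3. D_x = 10  [[BC ⟂ CD ⇒ -2x+6y-70=0] ∩ [|D−(13, 16)|²=10]]
4. D_y = 15  [[BC ⟂ CD ⇒ -2x+6y-70=0] ∩ [|D−(13, 16)|²=10]]
   so D = (10, 15)

A = (12, 9)
D = (10, 15)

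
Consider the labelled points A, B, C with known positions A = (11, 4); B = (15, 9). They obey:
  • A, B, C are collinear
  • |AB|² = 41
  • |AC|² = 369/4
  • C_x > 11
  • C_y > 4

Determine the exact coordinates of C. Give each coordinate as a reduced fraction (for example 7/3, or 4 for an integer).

1. C_x = 17  [[A, B, C are collinear ⇒ -5x+4y+39=0] ∩ [|C−(11, 4)|²=369/4]]
2. C_y = 23/2  [[A, B, C are collinear ⇒ -5x+4y+39=0] ∩ [|C−(11, 4)|²=369/4]]
   so C = (17, 23/2)

C = (17, 23/2)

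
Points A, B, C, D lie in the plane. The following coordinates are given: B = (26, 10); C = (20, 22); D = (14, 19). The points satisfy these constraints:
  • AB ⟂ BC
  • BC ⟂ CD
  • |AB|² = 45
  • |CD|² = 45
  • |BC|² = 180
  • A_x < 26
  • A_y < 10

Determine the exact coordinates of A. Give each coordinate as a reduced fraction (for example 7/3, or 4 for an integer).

1. A_x = 20  [[AB ⟂ BC ⇒ 6x-12y-36=0] ∩ [|A−(26, 10)|²=45]]
2. A_y = 7  [[AB ⟂ BC ⇒ 6x-12y-36=0] ∩ [|A−(26, 10)|²=45]]
   so A = (20, 7)

A = (20, 7)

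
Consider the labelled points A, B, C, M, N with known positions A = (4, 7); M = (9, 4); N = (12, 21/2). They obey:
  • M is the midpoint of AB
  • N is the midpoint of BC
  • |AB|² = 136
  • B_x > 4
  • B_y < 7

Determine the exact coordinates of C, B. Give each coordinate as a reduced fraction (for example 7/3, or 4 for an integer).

1. B_x = 14  [B = 2·M−A = 2·(9, 4)−(4, 7)]
2. B_y = 1  [B = 2·M−A = 2·(9, 4)−(4, 7)]
   so B = (14, 1)
3. C_x = 10  [C = 2·N−B = 2·(12, 21/2)−(14, 1)]
4. C_y = 20  [C = 2·N−B = 2·(12, 21/2)−(14, 1)]
   so C = (10, 20)

C = (10, 20)
B = (14, 1)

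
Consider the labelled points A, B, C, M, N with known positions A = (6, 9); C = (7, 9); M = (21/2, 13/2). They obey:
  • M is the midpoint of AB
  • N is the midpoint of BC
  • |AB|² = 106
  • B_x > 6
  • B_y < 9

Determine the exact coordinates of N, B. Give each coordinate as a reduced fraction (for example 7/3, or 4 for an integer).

N = (11, 13/2)
B = (15, 4)

1. B_x = 15  [B = 2·M−A = 2·(21/2, 13/2)−(6, 9)]
2. B_y = 4  [B = 2·M−A = 2·(21/2, 13/2)−(6, 9)]
   so B = (15, 4)
3. N_x = 11  [2·N = B+C = (15, 4)+(7, 9)]
4. N_y = 13/2  [2·N = B+C = (15, 4)+(7, 9)]
   so N = (11, 13/2)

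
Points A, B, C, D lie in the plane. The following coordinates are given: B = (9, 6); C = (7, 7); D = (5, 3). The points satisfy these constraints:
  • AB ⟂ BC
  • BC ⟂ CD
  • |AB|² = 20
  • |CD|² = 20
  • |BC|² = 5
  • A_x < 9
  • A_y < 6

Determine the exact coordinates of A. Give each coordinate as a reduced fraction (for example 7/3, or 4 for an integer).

A = (7, 2)

1. A_x = 7  [[AB ⟂ BC ⇒ 2x-1y-12=0] ∩ [|A−(9, 6)|²=20]]
2. A_y = 2  [[AB ⟂ BC ⇒ 2x-1y-12=0] ∩ [|A−(9, 6)|²=20]]
   so A = (7, 2)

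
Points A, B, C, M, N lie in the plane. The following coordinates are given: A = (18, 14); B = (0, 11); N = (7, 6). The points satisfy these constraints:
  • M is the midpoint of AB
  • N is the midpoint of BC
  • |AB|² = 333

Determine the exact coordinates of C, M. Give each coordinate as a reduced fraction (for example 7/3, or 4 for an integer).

C = (14, 1)
M = (9, 25/2)

1. M_x = 9  [2·M = A+B = (18, 14)+(0, 11)]
2. M_y = 25/2  [2·M = A+B = (18, 14)+(0, 11)]
   so M = (9, 25/2)
3. C_x = 14  [C = 2·N−B = 2·(7, 6)−(0, 11)]
4. C_y = 1  [C = 2·N−B = 2·(7, 6)−(0, 11)]
   so C = (14, 1)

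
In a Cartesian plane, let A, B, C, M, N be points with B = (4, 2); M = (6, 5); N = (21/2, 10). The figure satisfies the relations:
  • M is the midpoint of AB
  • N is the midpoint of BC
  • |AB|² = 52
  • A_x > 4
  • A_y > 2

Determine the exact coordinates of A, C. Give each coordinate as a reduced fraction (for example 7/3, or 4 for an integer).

1. A_x = 8  [A = 2·M−B = 2·(6, 5)−(4, 2)]
2. A_y = 8  [A = 2·M−B = 2·(6, 5)−(4, 2)]
   so A = (8, 8)
3. C_x = 17  [C = 2·N−B = 2·(21/2, 10)−(4, 2)]
4. C_y = 18  [C = 2·N−B = 2·(21/2, 10)−(4, 2)]
   so C = (17, 18)

A = (8, 8)
C = (17, 18)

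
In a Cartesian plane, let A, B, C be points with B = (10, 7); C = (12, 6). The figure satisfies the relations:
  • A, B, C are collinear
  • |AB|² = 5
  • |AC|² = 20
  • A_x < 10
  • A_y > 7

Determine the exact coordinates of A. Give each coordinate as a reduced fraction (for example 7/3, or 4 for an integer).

A = (8, 8)

1. A_x = 8  [[A, B, C are collinear ⇒ 1x+2y-24=0] ∩ [|A−(10, 7)|²=5]]
2. A_y = 8  [[A, B, C are collinear ⇒ 1x+2y-24=0] ∩ [|A−(10, 7)|²=5]]
   so A = (8, 8)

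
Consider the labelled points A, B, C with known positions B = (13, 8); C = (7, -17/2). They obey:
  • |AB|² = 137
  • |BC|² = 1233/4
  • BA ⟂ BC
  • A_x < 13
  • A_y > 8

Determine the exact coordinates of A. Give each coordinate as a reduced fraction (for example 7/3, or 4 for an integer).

A = (2, 12)

1. A_x = 2  [[BA ⟂ BC ⇒ -6x-33/2y+210=0] ∩ [|A−(13, 8)|²=137]]
2. A_y = 12  [[BA ⟂ BC ⇒ -6x-33/2y+210=0] ∩ [|A−(13, 8)|²=137]]
   so A = (2, 12)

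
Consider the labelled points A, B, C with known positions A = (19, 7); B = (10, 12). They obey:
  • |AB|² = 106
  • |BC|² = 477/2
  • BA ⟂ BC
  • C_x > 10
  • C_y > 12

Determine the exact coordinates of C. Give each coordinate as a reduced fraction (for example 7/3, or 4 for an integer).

C = (35/2, 51/2)

1. C_x = 35/2  [[BA ⟂ BC ⇒ 9x-5y-30=0] ∩ [|C−(10, 12)|²=477/2]]
2. C_y = 51/2  [[BA ⟂ BC ⇒ 9x-5y-30=0] ∩ [|C−(10, 12)|²=477/2]]
   so C = (35/2, 51/2)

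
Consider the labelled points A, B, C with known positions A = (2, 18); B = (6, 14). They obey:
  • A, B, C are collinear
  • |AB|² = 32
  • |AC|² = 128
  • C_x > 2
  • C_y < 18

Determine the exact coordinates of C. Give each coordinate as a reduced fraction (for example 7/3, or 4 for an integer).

C = (10, 10)

1. C_x = 10  [[A, B, C are collinear ⇒ 4x+4y-80=0] ∩ [|C−(2, 18)|²=128]]
2. C_y = 10  [[A, B, C are collinear ⇒ 4x+4y-80=0] ∩ [|C−(2, 18)|²=128]]
   so C = (10, 10)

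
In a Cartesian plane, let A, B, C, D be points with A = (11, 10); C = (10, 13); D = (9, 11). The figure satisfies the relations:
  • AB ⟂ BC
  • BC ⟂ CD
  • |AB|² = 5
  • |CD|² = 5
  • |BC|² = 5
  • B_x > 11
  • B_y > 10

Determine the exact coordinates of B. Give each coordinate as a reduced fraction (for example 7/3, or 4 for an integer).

1. B_x = 12  [[BC ⟂ CD ⇒ 1x+2y-36=0] ∩ [|B−(11, 10)|²=5]]
2. B_y = 12  [[BC ⟂ CD ⇒ 1x+2y-36=0] ∩ [|B−(11, 10)|²=5]]
   so B = (12, 12)

B = (12, 12)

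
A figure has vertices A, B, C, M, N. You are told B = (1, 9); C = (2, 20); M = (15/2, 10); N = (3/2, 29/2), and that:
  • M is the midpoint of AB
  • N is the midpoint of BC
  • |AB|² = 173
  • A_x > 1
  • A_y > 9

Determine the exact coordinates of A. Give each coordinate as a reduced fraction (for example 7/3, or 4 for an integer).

A = (14, 11)

1. A_x = 14  [A = 2·M−B = 2·(15/2, 10)−(1, 9)]
2. A_y = 11  [A = 2·M−B = 2·(15/2, 10)−(1, 9)]
   so A = (14, 11)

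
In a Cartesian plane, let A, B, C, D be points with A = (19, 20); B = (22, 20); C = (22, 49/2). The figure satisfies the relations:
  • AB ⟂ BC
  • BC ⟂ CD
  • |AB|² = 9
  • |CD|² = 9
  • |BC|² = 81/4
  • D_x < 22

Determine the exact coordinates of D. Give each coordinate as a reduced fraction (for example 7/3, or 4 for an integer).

1. D_x = 19  [[BC ⟂ CD ⇒ 9/2y-441/4=0] ∩ [|D−(22, 49/2)|²=9]]
2. D_y = 49/2  [[BC ⟂ CD ⇒ 9/2y-441/4=0] ∩ [|D−(22, 49/2)|²=9]]
   so D = (19, 49/2)

D = (19, 49/2)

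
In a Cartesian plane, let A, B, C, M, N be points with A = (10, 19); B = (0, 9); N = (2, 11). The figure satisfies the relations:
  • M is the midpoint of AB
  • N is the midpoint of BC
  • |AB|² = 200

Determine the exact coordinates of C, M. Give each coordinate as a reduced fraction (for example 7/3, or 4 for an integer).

C = (4, 13)
M = (5, 14)

1. M_x = 5  [2·M = A+B = (10, 19)+(0, 9)]
2. M_y = 14  [2·M = A+B = (10, 19)+(0, 9)]
   so M = (5, 14)
3. C_x = 4  [C = 2·N−B = 2·(2, 11)−(0, 9)]
4. C_y = 13  [C = 2·N−B = 2·(2, 11)−(0, 9)]
   so C = (4, 13)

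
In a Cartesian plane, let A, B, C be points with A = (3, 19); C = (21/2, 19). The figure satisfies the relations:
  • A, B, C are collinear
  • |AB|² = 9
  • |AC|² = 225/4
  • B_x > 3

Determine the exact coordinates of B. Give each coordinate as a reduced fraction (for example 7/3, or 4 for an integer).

B = (6, 19)

1. B_x = 6  [[A, B, C are collinear ⇒ -15/2y+285/2=0] ∩ [|B−(3, 19)|²=9]]
2. B_y = 19  [[A, B, C are collinear ⇒ -15/2y+285/2=0] ∩ [|B−(3, 19)|²=9]]
   so B = (6, 19)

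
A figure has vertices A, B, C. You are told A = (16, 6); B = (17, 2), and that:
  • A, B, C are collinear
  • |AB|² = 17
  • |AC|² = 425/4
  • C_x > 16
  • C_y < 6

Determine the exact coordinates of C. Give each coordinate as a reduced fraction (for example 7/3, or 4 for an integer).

C = (37/2, -4)

1. C_x = 37/2  [[A, B, C are collinear ⇒ 4x+1y-70=0] ∩ [|C−(16, 6)|²=425/4]]
2. C_y = -4  [[A, B, C are collinear ⇒ 4x+1y-70=0] ∩ [|C−(16, 6)|²=425/4]]
   so C = (37/2, -4)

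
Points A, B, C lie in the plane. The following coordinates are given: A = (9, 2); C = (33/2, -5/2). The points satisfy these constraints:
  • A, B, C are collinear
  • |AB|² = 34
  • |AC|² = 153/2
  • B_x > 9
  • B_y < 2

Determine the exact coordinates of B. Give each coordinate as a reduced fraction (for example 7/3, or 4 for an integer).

1. B_x = 14  [[A, B, C are collinear ⇒ -9/2x-15/2y+111/2=0] ∩ [|B−(9, 2)|²=34]]
2. B_y = -1  [[A, B, C are collinear ⇒ -9/2x-15/2y+111/2=0] ∩ [|B−(9, 2)|²=34]]
   so B = (14, -1)

B = (14, -1)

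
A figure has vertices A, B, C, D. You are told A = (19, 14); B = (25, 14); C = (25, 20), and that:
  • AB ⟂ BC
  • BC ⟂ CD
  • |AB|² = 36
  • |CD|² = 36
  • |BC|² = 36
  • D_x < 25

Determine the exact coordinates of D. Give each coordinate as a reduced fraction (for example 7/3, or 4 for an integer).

1. D_x = 19  [[BC ⟂ CD ⇒ 6y-120=0] ∩ [|D−(25, 20)|²=36]]
2. D_y = 20  [[BC ⟂ CD ⇒ 6y-120=0] ∩ [|D−(25, 20)|²=36]]
   so D = (19, 20)

D = (19, 20)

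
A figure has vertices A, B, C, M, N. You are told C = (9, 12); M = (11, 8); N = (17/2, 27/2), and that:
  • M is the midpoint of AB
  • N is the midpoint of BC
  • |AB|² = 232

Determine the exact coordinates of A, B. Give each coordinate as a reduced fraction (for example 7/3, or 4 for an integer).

A = (14, 1)
B = (8, 15)

1. B_x = 8  [B = 2·N−C = 2·(17/2, 27/2)−(9, 12)]
2. B_y = 15  [B = 2·N−C = 2·(17/2, 27/2)−(9, 12)]
   so B = (8, 15)
3. A_x = 14  [A = 2·M−B = 2·(11, 8)−(8, 15)]
4. A_y = 1  [A = 2·M−B = 2·(11, 8)−(8, 15)]
   so A = (14, 1)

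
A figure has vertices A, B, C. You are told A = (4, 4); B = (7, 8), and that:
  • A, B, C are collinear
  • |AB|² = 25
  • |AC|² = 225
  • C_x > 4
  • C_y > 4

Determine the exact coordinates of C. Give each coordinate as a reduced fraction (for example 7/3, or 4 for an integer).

C = (13, 16)

1. C_x = 13  [[A, B, C are collinear ⇒ -4x+3y+4=0] ∩ [|C−(4, 4)|²=225]]
2. C_y = 16  [[A, B, C are collinear ⇒ -4x+3y+4=0] ∩ [|C−(4, 4)|²=225]]
   so C = (13, 16)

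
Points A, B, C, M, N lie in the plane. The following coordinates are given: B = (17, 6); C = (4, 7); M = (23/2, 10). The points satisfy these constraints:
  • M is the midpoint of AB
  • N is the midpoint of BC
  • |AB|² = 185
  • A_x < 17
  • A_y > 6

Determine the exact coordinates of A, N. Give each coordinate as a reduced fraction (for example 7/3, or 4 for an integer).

1. A_x = 6  [A = 2·M−B = 2·(23/2, 10)−(17, 6)]
2. A_y = 14  [A = 2·M−B = 2·(23/2, 10)−(17, 6)]
   so A = (6, 14)
3. N_x = 21/2  [2·N = B+C = (17, 6)+(4, 7)]
4. N_y = 13/2  [2·N = B+C = (17, 6)+(4, 7)]
   so N = (21/2, 13/2)

A = (6, 14)
N = (21/2, 13/2)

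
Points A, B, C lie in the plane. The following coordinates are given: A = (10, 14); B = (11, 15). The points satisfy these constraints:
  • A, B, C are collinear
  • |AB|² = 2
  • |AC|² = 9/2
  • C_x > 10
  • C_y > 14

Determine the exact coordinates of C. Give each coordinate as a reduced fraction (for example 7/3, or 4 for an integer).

C = (23/2, 31/2)

1. C_x = 23/2  [[A, B, C are collinear ⇒ -1x+1y-4=0] ∩ [|C−(10, 14)|²=9/2]]
2. C_y = 31/2  [[A, B, C are collinear ⇒ -1x+1y-4=0] ∩ [|C−(10, 14)|²=9/2]]
   so C = (23/2, 31/2)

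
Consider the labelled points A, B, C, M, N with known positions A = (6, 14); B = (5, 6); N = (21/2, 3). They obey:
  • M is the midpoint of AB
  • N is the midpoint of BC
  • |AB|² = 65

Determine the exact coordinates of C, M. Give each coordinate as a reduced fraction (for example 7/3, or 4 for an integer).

1. M_x = 11/2  [2·M = A+B = (6, 14)+(5, 6)]
2. M_y = 10  [2·M = A+B = (6, 14)+(5, 6)]
   so M = (11/2, 10)
3. C_x = 16  [C = 2·N−B = 2·(21/2, 3)−(5, 6)]
4. C_y = 0  [C = 2·N−B = 2·(21/2, 3)−(5, 6)]
   so C = (16, 0)

C = (16, 0)
M = (11/2, 10)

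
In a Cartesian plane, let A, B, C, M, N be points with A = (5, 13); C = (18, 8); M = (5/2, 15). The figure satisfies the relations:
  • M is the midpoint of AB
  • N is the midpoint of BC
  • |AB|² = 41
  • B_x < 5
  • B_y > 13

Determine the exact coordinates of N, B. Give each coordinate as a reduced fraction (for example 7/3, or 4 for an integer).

N = (9, 25/2)
B = (0, 17)

1. B_x = 0  [B = 2·M−A = 2·(5/2, 15)−(5, 13)]
2. B_y = 17  [B = 2·M−A = 2·(5/2, 15)−(5, 13)]
   so B = (0, 17)
3. N_x = 9  [2·N = B+C = (0, 17)+(18, 8)]
4. N_y = 25/2  [2·N = B+C = (0, 17)+(18, 8)]
   so N = (9, 25/2)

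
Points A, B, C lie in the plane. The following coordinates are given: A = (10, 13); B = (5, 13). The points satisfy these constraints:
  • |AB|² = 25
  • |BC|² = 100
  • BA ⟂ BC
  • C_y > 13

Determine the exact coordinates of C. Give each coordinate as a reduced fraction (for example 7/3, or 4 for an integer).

C = (5, 23)

1. C_x = 5  [[BA ⟂ BC ⇒ 5x-25=0] ∩ [|C−(5, 13)|²=100]]
2. C_y = 23  [[BA ⟂ BC ⇒ 5x-25=0] ∩ [|C−(5, 13)|²=100]]
   so C = (5, 23)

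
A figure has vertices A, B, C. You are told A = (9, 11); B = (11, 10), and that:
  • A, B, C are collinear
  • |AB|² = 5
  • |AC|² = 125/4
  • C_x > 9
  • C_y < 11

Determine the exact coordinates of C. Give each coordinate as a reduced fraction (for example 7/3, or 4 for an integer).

1. C_x = 14  [[A, B, C are collinear ⇒ 1x+2y-31=0] ∩ [|C−(9, 11)|²=125/4]]
2. C_y = 17/2  [[A, B, C are collinear ⇒ 1x+2y-31=0] ∩ [|C−(9, 11)|²=125/4]]
   so C = (14, 17/2)

C = (14, 17/2)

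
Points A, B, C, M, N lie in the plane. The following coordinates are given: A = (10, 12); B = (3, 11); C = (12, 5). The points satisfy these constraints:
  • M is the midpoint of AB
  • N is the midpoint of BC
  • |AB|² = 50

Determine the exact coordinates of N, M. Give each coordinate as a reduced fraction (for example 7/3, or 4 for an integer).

N = (15/2, 8)
M = (13/2, 23/2)

1. M_x = 13/2  [2·M = A+B = (10, 12)+(3, 11)]
2. M_y = 23/2  [2·M = A+B = (10, 12)+(3, 11)]
   so M = (13/2, 23/2)
3. N_x = 15/2  [2·N = B+C = (3, 11)+(12, 5)]
4. N_y = 8  [2·N = B+C = (3, 11)+(12, 5)]
   so N = (15/2, 8)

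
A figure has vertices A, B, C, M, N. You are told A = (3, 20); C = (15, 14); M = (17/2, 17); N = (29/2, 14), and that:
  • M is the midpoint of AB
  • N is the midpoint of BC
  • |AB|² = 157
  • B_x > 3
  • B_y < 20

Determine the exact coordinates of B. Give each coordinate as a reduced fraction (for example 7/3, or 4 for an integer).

B = (14, 14)

1. B_x = 14  [B = 2·M−A = 2·(17/2, 17)−(3, 20)]
2. B_y = 14  [B = 2·M−A = 2·(17/2, 17)−(3, 20)]
   so B = (14, 14)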